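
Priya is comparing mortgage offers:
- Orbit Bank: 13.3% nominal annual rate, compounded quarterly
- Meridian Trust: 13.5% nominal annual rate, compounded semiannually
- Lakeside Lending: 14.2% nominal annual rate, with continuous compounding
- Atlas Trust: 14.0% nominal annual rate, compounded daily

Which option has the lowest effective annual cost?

Orbit Bank: (1 + 0.133/4)^4 − 1 = 13.978%
Meridian Trust: (1 + 0.135/2)^2 − 1 = 13.956%
Lakeside Lending: e^0.142 − 1 = 15.258%
Atlas Trust: (1 + 0.140/365)^365 − 1 = 15.024%
The lowest effective annual rate is Meridian Trust at 13.956%.

Meridian Trust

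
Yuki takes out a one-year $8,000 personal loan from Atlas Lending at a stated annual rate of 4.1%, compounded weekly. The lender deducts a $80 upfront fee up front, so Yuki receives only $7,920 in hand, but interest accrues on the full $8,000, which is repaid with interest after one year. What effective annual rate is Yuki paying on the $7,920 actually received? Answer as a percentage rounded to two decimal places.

Amount owed after one year: 8,000 × (1 + 0.041/52)^52 = 8,000 × 1.041835 = $8,334.68.
Effective rate on net proceeds: 8,334.68 / 7,920 − 1 = 0.052359 = 5.24%.

5.24%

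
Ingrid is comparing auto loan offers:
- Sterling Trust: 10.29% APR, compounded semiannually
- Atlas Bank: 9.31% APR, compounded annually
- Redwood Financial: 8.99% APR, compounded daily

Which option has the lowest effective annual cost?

Atlas Bank

Sterling Trust: (1 + 0.1029/2)^2 − 1 = 10.555%
Atlas Bank: compounded annually, EAR = 9.310%
Redwood Financial: (1 + 0.0899/365)^365 − 1 = 9.405%
The lowest effective annual rate is Atlas Bank at 9.310%.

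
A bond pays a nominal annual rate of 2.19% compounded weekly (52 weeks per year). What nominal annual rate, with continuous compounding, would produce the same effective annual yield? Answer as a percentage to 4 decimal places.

EAR = (1 + 0.0219/52)^52 − 1 = 0.022137.
Equivalent continuous rate: r = ln(1 + 0.022137) = 0.021895 = 2.1895%.

2.1895%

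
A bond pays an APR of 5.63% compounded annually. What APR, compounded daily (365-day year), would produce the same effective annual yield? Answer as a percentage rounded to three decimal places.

Compounded annually, EAR = nominal = 0.056300.
Solve (1 + r/365)^365 = 1.056300: r/365 = 1.056300^(1/365) − 1 = 0.000150, so r = 0.054776 = 5.478%.

5.478%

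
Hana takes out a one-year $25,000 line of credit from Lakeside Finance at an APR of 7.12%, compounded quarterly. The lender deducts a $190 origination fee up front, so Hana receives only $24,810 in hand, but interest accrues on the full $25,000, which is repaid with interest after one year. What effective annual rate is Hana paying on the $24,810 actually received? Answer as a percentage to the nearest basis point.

8.13%

Amount owed after one year: 25,000 × (1 + 0.0712/4)^4 = 25,000 × 1.073124 = $26,828.09.
Effective rate on net proceeds: 26,828.09 / 24,810 − 1 = 0.081342 = 8.13%.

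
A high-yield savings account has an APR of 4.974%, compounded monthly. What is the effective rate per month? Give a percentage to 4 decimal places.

With a nominal annual rate compounded monthly, the periodic rate is the nominal rate divided by 12.
i = 0.04974 / 12 = 0.0041450 = 0.4145%.

0.4145%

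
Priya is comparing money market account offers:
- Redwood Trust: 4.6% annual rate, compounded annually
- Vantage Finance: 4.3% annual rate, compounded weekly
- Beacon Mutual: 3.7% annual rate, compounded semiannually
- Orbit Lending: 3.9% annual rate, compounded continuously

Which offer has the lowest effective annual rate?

Redwood Trust: compounded annually, EAR = 4.600%
Vantage Finance: (1 + 0.043/52)^52 − 1 = 4.392%
Beacon Mutual: (1 + 0.037/2)^2 − 1 = 3.734%
Orbit Lending: e^0.039 − 1 = 3.977%
The lowest effective annual rate is Beacon Mutual at 3.734%.

Beacon Mutual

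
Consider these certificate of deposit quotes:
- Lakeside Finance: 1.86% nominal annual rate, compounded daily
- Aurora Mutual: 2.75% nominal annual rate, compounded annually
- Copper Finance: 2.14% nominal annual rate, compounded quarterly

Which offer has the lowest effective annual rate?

Lakeside Finance

Lakeside Finance: (1 + 0.0186/365)^365 − 1 = 1.877%
Aurora Mutual: compounded annually, EAR = 2.750%
Copper Finance: (1 + 0.0214/4)^4 − 1 = 2.157%
The lowest effective annual rate is Lakeside Finance at 1.877%.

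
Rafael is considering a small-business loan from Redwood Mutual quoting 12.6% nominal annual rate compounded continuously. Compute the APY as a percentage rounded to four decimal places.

With continuous compounding, EAR = e^0.126 − 1.
e^0.126 = 1.134282, so EAR = 0.134282 = 13.4282%.

13.4282%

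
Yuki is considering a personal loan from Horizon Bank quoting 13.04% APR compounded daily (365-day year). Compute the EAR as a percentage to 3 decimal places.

EAR = (1 + 0.1304/365)^365 − 1.
= 1.139257 − 1 = 13.926%.

13.926%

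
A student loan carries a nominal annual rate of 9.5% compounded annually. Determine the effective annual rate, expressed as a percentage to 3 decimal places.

Annual compounding means the effective rate equals the nominal rate: 9.500%.

9.500%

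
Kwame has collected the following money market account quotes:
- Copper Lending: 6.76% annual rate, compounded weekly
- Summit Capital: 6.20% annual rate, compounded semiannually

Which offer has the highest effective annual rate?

Copper Lending

Copper Lending: (1 + 0.0676/52)^52 − 1 = 6.989%
Summit Capital: (1 + 0.0620/2)^2 − 1 = 6.296%
The highest effective annual rate is Copper Lending at 6.989%.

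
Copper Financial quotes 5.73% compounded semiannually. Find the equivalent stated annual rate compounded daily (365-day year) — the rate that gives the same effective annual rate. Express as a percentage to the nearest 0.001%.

5.650%

EAR = (1 + 0.0573/2)^2 − 1 = 0.058121.
Solve (1 + r/365)^365 = 1.058121: r/365 = 1.058121^(1/365) − 1 = 0.000155, so r = 0.056499 = 5.650%.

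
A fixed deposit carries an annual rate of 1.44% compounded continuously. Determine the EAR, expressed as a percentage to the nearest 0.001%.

With continuous compounding, EAR = e^0.0144 − 1.
e^0.0144 = 1.014504, so EAR = 0.014504 = 1.450%.

1.450%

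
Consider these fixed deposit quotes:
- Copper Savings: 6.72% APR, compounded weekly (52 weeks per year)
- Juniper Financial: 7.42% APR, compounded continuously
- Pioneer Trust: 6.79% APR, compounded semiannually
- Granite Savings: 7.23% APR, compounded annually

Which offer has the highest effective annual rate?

Copper Savings: (1 + 0.0672/52)^52 − 1 = 6.946%
Juniper Financial: e^0.0742 − 1 = 7.702%
Pioneer Trust: (1 + 0.0679/2)^2 − 1 = 6.905%
Granite Savings: compounded annually, EAR = 7.230%
The highest effective annual rate is Juniper Financial at 7.702%.

Juniper Financial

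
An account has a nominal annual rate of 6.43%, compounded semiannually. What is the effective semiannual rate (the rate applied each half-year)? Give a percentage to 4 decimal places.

3.2150%

With a nominal annual rate compounded semiannually, the periodic rate is the nominal rate divided by 2.
i = 0.0643 / 2 = 0.0321500 = 3.2150%.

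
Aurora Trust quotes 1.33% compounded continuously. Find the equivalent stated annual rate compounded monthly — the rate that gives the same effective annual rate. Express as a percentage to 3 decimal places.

1.331%

EAR under continuous compounding: e^0.0133 − 1 = 0.013389.
Solve (1 + r/12)^12 = 1.013389: r/12 = 1.013389^(1/12) − 1 = 0.001109, so r = 0.013307 = 1.331%.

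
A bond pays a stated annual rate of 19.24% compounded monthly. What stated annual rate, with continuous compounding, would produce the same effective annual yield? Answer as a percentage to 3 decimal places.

EAR = (1 + 0.1924/12)^12 − 1 = 0.210307.
Equivalent continuous rate: r = ln(1 + 0.210307) = 0.190874 = 19.087%.

19.087%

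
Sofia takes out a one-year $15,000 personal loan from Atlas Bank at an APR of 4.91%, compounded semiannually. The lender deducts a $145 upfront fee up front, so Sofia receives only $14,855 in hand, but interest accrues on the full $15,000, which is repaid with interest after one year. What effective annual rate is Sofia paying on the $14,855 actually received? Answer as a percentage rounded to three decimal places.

Amount owed after one year: 15,000 × (1 + 0.0491/2)^2 = 15,000 × 1.049703 = $15,745.54.
Effective rate on net proceeds: 15,745.54 / 14,855 − 1 = 0.059949 = 5.995%.

5.995%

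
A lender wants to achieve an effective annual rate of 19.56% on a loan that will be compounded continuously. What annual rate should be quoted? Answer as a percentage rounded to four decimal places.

Continuous: nominal r satisfies e^r − 1 = 0.1956.
r = ln(1 + 0.1956) = ln(1.1956) = 0.178648 = 17.8648%.

17.8648%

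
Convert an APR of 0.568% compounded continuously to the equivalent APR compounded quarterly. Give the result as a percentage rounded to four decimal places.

EAR under continuous compounding: e^0.00568 − 1 = 0.005696.
Solve (1 + r/4)^4 = 1.005696: r/4 = 1.005696^(1/4) − 1 = 0.001421, so r = 0.005684 = 0.5684%.

0.5684%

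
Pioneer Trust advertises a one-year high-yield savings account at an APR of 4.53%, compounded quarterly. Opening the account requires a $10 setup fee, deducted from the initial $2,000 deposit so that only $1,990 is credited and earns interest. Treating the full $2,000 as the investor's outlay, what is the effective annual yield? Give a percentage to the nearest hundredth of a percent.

4.08%

Value after one year: 1,990 × (1 + 0.0453/4)^4 = 1,990 × 1.046075 = $2,081.69.
Effective yield on the $2,000 outlay: 2,081.69 / 2,000 − 1 = 0.040845 = 4.08%.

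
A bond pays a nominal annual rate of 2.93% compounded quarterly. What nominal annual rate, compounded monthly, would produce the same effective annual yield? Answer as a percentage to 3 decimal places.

EAR = (1 + 0.0293/4)^4 − 1 = 0.029624.
Solve (1 + r/12)^12 = 1.029624: r/12 = 1.029624^(1/12) − 1 = 0.002436, so r = 0.029229 = 2.923%.

2.923%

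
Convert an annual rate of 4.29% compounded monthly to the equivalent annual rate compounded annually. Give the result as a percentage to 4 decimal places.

4.3754%

EAR = (1 + 0.0429/12)^12 − 1 = 0.043754.
Compounded annually, the equivalent nominal rate is the EAR itself: 4.3754%.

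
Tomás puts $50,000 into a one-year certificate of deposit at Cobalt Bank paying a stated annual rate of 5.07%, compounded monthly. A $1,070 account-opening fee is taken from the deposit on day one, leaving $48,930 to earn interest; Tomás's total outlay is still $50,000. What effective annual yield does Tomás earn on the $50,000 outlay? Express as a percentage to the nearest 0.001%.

Value after one year: 48,930 × (1 + 0.0507/12)^12 = 48,930 × 1.051895 = $51,469.22.
Effective yield on the $50,000 outlay: 51,469.22 / 50,000 − 1 = 0.029384 = 2.938%.

2.938%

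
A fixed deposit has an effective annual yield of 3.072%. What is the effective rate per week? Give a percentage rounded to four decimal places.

The per-week rate i satisfies (1 + i)^52 = 1 + 0.03072.
i = 1.03072^(1/52) − 1 = 0.0005820 = 0.0582%.

0.0582%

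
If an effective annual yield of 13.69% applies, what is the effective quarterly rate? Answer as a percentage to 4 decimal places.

3.2596%

The per-quarter rate i satisfies (1 + i)^4 = 1 + 0.1369.
i = 1.1369^(1/4) − 1 = 0.0325963 = 3.2596%.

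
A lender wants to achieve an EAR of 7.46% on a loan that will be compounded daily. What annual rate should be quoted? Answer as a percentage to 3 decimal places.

7.196%

(1 + r/365)^365 − 1 = 0.0746, so 1 + r/365 = 1.0746^(1/365).
r/365 = 0.000197, so r = 0.071956 = 7.196%.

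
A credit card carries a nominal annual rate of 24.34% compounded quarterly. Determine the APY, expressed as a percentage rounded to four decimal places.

EAR = (1 + 0.2434/4)^4 − 1.
= 1.266531 − 1 = 26.6531%.

26.6531%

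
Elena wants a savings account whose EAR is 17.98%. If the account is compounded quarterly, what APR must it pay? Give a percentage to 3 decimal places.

16.881%

(1 + r/4)^4 − 1 = 0.1798, so 1 + r/4 = 1.1798^(1/4).
r/4 = 0.042202, so r = 0.168810 = 16.881%.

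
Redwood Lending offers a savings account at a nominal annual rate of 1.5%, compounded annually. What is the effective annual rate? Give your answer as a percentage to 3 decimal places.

Annual compounding means the effective rate equals the nominal rate: 1.500%.

1.500%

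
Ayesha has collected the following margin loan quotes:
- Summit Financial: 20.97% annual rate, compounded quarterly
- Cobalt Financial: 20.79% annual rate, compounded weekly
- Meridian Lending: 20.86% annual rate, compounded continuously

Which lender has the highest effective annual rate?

Meridian Lending

Summit Financial: (1 + 0.2097/4)^4 − 1 = 22.677%
Cobalt Financial: (1 + 0.2079/52)^52 − 1 = 23.058%
Meridian Lending: e^0.2086 − 1 = 23.195%
The highest effective annual rate is Meridian Lending at 23.195%.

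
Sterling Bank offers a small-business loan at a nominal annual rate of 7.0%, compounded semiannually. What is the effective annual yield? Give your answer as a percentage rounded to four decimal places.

EAR = (1 + 0.070/2)^2 − 1.
= (1 + 0.035000)^2 − 1 = 1.071225 − 1 = 7.1225%.

7.1225%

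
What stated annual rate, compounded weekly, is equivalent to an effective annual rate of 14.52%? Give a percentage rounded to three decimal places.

13.576%

(1 + r/52)^52 − 1 = 0.1452, so 1 + r/52 = 1.1452^(1/52).
r/52 = 0.002611, so r = 0.135756 = 13.576%.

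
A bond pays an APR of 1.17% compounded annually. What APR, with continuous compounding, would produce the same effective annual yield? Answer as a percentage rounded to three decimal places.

Compounded annually, EAR = nominal = 0.011700.
Equivalent continuous rate: r = ln(1 + 0.011700) = 0.011632 = 1.163%.

1.163%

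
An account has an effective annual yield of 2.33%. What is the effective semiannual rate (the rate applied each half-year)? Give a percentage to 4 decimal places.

1.1583%

The per-half-year rate i satisfies (1 + i)^2 = 1 + 0.0233.
i = 1.0233^(1/2) − 1 = 0.0115829 = 1.1583%.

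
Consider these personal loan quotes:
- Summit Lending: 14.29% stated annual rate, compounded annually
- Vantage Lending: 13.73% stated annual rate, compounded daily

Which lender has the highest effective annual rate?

Summit Lending: compounded annually, EAR = 14.290%
Vantage Lending: (1 + 0.1373/365)^365 − 1 = 14.714%
The highest effective annual rate is Vantage Lending at 14.714%.

Vantage Lending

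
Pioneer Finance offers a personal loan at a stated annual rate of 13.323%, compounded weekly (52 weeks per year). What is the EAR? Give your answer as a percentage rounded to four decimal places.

EAR = (1 + 0.13323/52)^52 − 1.
= (1 + 0.002562)^52 − 1 = 1.142318 − 1 = 14.2318%.

14.2318%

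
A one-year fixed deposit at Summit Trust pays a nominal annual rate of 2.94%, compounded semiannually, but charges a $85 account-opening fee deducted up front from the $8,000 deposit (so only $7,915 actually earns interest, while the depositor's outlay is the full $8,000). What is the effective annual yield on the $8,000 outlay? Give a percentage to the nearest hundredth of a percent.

1.87%

Value after one year: 7,915 × (1 + 0.0294/2)^2 = 7,915 × 1.029616 = $8,149.41.
Effective yield on the $8,000 outlay: 8,149.41 / 8,000 − 1 = 0.018676 = 1.87%.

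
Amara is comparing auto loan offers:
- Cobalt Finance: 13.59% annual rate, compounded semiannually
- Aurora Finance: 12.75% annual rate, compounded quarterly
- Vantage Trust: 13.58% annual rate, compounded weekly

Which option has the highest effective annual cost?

Cobalt Finance: (1 + 0.1359/2)^2 − 1 = 14.052%
Aurora Finance: (1 + 0.1275/4)^4 − 1 = 13.373%
Vantage Trust: (1 + 0.1358/52)^52 − 1 = 14.525%
The highest effective annual rate is Vantage Trust at 14.525%.

Vantage Trust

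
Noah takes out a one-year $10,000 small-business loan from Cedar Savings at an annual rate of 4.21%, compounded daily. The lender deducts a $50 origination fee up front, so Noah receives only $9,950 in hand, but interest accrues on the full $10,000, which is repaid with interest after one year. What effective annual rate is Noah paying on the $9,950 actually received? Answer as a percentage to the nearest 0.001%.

4.824%

Amount owed after one year: 10,000 × (1 + 0.0421/365)^365 = 10,000 × 1.042996 = $10,429.96.
Effective rate on net proceeds: 10,429.96 / 9,950 − 1 = 0.048237 = 4.824%.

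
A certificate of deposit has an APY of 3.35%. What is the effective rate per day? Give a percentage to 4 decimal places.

0.0090%

The per-day rate i satisfies (1 + i)^365 = 1 + 0.0335.
i = 1.0335^(1/365) − 1 = 0.0000903 = 0.0090%.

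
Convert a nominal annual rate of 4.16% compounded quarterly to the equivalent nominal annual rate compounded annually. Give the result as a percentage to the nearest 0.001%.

4.225%

EAR = (1 + 0.0416/4)^4 − 1 = 0.042253.
Compounded annually, the equivalent nominal rate is the EAR itself: 4.225%.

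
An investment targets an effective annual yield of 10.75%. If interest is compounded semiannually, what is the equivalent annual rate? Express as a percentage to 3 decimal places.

(1 + r/2)^2 − 1 = 0.1075, so 1 + r/2 = 1.1075^(1/2).
r/2 = 0.052378, so r = 0.104757 = 10.476%.

10.476%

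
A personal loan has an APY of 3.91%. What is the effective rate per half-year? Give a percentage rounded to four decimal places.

1.9363%

The per-half-year rate i satisfies (1 + i)^2 = 1 + 0.0391.
i = 1.0391^(1/2) − 1 = 0.0193625 = 1.9363%.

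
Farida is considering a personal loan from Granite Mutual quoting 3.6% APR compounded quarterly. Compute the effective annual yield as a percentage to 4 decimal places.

3.6489%

EAR = (1 + 0.036/4)^4 − 1.
= (1 + 0.009000)^4 − 1 = 1.036489 − 1 = 3.6489%.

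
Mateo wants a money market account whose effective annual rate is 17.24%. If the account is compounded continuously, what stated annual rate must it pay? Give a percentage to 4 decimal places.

15.9053%

Continuous: nominal r satisfies e^r − 1 = 0.1724.
r = ln(1 + 0.1724) = ln(1.1724) = 0.159053 = 15.9053%.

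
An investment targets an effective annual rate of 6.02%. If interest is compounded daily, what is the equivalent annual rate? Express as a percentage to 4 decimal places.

(1 + r/365)^365 − 1 = 0.0602, so 1 + r/365 = 1.0602^(1/365).
r/365 = 0.000160, so r = 0.058462 = 5.8462%.

5.8462%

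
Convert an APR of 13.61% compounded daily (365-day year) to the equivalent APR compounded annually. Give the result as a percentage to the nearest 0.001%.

14.577%

EAR = (1 + 0.1361/365)^365 − 1 = 0.145767.
Compounded annually, the equivalent nominal rate is the EAR itself: 14.577%.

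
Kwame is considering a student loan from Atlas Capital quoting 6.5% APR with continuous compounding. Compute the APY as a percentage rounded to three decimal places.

6.716%

With continuous compounding, EAR = e^0.065 − 1.
e^0.065 = 1.067159, so EAR = 0.067159 = 6.716%.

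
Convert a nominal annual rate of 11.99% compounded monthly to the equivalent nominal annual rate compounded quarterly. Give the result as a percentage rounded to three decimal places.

12.110%

EAR = (1 + 0.1199/12)^12 − 1 = 0.126713.
Solve (1 + r/4)^4 = 1.126713: r/4 = 1.126713^(1/4) − 1 = 0.030275, so r = 0.121102 = 12.110%.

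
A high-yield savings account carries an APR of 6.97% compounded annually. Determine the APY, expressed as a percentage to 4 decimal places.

Annual compounding means the effective rate equals the nominal rate: 6.9700%.

6.9700%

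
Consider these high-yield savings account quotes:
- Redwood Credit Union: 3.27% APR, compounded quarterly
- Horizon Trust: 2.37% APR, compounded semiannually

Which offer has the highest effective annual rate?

Redwood Credit Union

Redwood Credit Union: (1 + 0.0327/4)^4 − 1 = 3.310%
Horizon Trust: (1 + 0.0237/2)^2 − 1 = 2.384%
The highest effective annual rate is Redwood Credit Union at 3.310%.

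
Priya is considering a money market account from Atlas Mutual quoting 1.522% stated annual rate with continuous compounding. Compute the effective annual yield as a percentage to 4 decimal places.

With continuous compounding, EAR = e^0.01522 − 1.
e^0.01522 = 1.015336, so EAR = 0.015336 = 1.5336%.

1.5336%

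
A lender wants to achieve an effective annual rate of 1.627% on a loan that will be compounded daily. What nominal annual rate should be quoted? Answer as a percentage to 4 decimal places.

(1 + r/365)^365 − 1 = 0.01627, so 1 + r/365 = 1.01627^(1/365).
r/365 = 0.000044, so r = 0.016139 = 1.6139%.

1.6139%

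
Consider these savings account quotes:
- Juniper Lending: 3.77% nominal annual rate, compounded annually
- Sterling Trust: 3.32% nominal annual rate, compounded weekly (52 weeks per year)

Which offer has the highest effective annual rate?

Juniper Lending

Juniper Lending: compounded annually, EAR = 3.770%
Sterling Trust: (1 + 0.0332/52)^52 − 1 = 3.375%
The highest effective annual rate is Juniper Lending at 3.770%.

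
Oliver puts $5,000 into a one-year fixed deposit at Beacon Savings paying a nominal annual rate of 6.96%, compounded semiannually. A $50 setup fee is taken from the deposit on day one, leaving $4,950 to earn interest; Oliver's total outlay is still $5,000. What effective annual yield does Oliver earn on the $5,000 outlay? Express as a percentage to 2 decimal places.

Value after one year: 4,950 × (1 + 0.0696/2)^2 = 4,950 × 1.070811 = $5,300.51.
Effective yield on the $5,000 outlay: 5,300.51 / 5,000 − 1 = 0.060103 = 6.01%.

6.01%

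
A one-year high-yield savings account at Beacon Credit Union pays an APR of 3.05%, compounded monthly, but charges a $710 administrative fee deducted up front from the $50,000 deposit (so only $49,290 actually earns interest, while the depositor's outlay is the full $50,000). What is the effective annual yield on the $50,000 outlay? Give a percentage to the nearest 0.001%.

Value after one year: 49,290 × (1 + 0.0305/12)^12 = 49,290 × 1.030930 = $50,814.54.
Effective yield on the $50,000 outlay: 50,814.54 / 50,000 − 1 = 0.016291 = 1.629%.

1.629%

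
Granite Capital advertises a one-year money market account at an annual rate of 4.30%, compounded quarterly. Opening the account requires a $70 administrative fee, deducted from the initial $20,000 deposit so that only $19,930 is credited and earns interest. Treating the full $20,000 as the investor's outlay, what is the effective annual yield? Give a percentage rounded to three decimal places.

4.005%

Value after one year: 19,930 × (1 + 0.0430/4)^4 = 19,930 × 1.043698 = $20,800.91.
Effective yield on the $20,000 outlay: 20,800.91 / 20,000 − 1 = 0.040045 = 4.005%.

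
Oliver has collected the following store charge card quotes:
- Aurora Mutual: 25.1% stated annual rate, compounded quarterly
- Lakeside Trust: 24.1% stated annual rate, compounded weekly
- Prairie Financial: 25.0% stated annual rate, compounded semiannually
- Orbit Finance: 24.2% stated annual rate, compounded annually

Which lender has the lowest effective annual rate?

Orbit Finance

Aurora Mutual: (1 + 0.251/4)^4 − 1 = 27.563%
Lakeside Trust: (1 + 0.241/52)^52 − 1 = 27.181%
Prairie Financial: (1 + 0.250/2)^2 − 1 = 26.562%
Orbit Finance: compounded annually, EAR = 24.200%
The lowest effective annual rate is Orbit Finance at 24.200%.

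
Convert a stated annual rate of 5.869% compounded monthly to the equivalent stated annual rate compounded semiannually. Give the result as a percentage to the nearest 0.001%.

EAR = (1 + 0.05869/12)^12 − 1 = 0.060295.
Solve (1 + r/2)^2 = 1.060295: r/2 = 1.060295^(1/2) − 1 = 0.029706, so r = 0.059412 = 5.941%.

5.941%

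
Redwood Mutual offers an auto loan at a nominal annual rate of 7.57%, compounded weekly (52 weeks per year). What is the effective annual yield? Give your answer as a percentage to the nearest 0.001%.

EAR = (1 + 0.0757/52)^52 − 1.
= 1.078580 − 1 = 7.858%.

7.858%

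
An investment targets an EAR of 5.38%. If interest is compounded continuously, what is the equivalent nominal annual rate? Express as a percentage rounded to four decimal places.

5.2403%

Continuous: nominal r satisfies e^r − 1 = 0.0538.
r = ln(1 + 0.0538) = ln(1.0538) = 0.052403 = 5.2403%.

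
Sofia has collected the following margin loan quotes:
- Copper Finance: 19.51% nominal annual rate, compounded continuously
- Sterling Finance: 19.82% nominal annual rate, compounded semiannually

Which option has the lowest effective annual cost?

Sterling Finance

Copper Finance: e^0.1951 − 1 = 21.543%
Sterling Finance: (1 + 0.1982/2)^2 − 1 = 20.802%
The lowest effective annual rate is Sterling Finance at 20.802%.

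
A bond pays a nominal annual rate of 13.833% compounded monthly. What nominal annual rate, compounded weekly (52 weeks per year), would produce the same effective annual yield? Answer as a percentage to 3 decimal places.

EAR = (1 + 0.13833/12)^12 − 1 = 0.147446.
Solve (1 + r/52)^52 = 1.147446: r/52 = 1.147446^(1/52) − 1 = 0.002648, so r = 0.137721 = 13.772%.

13.772%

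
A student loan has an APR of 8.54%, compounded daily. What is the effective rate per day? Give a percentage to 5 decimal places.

0.02340%

With a nominal annual rate compounded daily, the periodic rate is the nominal rate divided by 365.
i = 0.0854 / 365 = 0.0002340 = 0.02340%.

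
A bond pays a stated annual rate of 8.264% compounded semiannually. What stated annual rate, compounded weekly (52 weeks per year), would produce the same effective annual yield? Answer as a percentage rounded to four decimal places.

EAR = (1 + 0.08264/2)^2 − 1 = 0.084347.
Solve (1 + r/52)^52 = 1.084347: r/52 = 1.084347^(1/52) − 1 = 0.001558, so r = 0.081041 = 8.1041%.

8.1041%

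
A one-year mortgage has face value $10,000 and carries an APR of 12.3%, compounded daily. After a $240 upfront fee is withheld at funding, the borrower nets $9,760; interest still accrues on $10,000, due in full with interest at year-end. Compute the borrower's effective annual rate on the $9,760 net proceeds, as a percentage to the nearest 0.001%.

15.867%

Amount owed after one year: 10,000 × (1 + 0.123/365)^365 = 10,000 × 1.130861 = $11,308.61.
Effective rate on net proceeds: 11,308.61 / 9,760 − 1 = 0.158669 = 15.867%.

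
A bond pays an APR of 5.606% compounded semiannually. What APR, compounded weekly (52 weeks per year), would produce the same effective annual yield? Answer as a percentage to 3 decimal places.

5.532%

EAR = (1 + 0.05606/2)^2 − 1 = 0.056846.
Solve (1 + r/52)^52 = 1.056846: r/52 = 1.056846^(1/52) − 1 = 0.001064, so r = 0.055318 = 5.532%.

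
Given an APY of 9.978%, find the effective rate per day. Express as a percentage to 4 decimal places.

0.0261%

The per-day rate i satisfies (1 + i)^365 = 1 + 0.09978.
i = 1.09978^(1/365) − 1 = 0.0002606 = 0.0261%.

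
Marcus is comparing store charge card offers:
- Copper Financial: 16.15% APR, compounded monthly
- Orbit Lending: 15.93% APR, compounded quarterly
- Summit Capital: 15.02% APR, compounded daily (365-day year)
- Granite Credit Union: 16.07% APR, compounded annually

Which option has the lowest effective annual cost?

Copper Financial: (1 + 0.1615/12)^12 − 1 = 17.401%
Orbit Lending: (1 + 0.1593/4)^4 − 1 = 16.907%
Summit Capital: (1 + 0.1502/365)^365 − 1 = 16.203%
Granite Credit Union: compounded annually, EAR = 16.070%
The lowest effective annual rate is Granite Credit Union at 16.070%.

Granite Credit Union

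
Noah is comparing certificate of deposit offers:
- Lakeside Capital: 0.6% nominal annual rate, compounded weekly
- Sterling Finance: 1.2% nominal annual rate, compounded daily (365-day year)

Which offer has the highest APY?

Lakeside Capital: (1 + 0.006/52)^52 − 1 = 0.602%
Sterling Finance: (1 + 0.012/365)^365 − 1 = 1.207%
The highest effective annual rate is Sterling Finance at 1.207%.

Sterling Finance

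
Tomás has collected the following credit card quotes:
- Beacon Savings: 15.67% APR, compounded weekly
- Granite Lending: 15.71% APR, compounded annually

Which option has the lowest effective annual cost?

Granite Lending

Beacon Savings: (1 + 0.1567/52)^52 − 1 = 16.937%
Granite Lending: compounded annually, EAR = 15.710%
The lowest effective annual rate is Granite Lending at 15.710%.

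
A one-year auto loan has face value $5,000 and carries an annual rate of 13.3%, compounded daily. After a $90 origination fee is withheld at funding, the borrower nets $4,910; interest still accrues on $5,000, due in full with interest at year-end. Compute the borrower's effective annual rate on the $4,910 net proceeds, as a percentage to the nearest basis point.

16.32%

Amount owed after one year: 5,000 × (1 + 0.133/365)^365 = 5,000 × 1.142222 = $5,711.11.
Effective rate on net proceeds: 5,711.11 / 4,910 − 1 = 0.163159 = 16.32%.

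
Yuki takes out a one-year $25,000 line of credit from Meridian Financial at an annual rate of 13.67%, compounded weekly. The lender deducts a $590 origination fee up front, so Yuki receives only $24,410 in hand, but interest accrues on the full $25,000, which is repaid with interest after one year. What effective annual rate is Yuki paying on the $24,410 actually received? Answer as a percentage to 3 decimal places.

17.398%

Amount owed after one year: 25,000 × (1 + 0.1367/52)^52 = 25,000 × 1.146279 = $28,656.96.
Effective rate on net proceeds: 28,656.96 / 24,410 − 1 = 0.173985 = 17.398%.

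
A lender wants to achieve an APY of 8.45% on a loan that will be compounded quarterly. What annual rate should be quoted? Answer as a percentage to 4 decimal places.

(1 + r/4)^4 − 1 = 0.0845, so 1 + r/4 = 1.0845^(1/4).
r/4 = 0.020487, so r = 0.081947 = 8.1947%.

8.1947%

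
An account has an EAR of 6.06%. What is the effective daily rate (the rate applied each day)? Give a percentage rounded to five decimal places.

0.01612%

The per-day rate i satisfies (1 + i)^365 = 1 + 0.0606.
i = 1.0606^(1/365) − 1 = 0.0001612 = 0.01612%.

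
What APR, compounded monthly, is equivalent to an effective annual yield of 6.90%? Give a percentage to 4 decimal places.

(1 + r/12)^12 − 1 = 0.0690, so 1 + r/12 = 1.0690^(1/12).
r/12 = 0.005576, so r = 0.066909 = 6.6909%.

6.6909%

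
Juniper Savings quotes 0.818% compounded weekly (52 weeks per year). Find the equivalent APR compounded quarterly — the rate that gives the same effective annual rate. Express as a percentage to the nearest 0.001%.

EAR = (1 + 0.00818/52)^52 − 1 = 0.008213.
Solve (1 + r/4)^4 = 1.008213: r/4 = 1.008213^(1/4) − 1 = 0.002047, so r = 0.008188 = 0.819%.

0.819%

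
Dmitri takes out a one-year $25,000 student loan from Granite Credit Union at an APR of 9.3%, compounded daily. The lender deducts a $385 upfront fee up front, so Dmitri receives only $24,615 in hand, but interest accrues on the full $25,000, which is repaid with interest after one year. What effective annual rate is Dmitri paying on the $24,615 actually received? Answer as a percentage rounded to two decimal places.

11.46%

Amount owed after one year: 25,000 × (1 + 0.093/365)^365 = 25,000 × 1.097449 = $27,436.22.
Effective rate on net proceeds: 27,436.22 / 24,615 − 1 = 0.114614 = 11.46%.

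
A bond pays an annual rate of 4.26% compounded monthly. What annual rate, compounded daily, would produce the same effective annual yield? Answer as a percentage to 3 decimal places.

4.253%

EAR = (1 + 0.0426/12)^12 − 1 = 0.043442.
Solve (1 + r/365)^365 = 1.043442: r/365 = 1.043442^(1/365) − 1 = 0.000117, so r = 0.042527 = 4.253%.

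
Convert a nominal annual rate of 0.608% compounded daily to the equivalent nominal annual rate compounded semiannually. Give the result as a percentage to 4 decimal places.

0.6089%

EAR = (1 + 0.00608/365)^365 − 1 = 0.006098.
Solve (1 + r/2)^2 = 1.006098: r/2 = 1.006098^(1/2) − 1 = 0.003045, so r = 0.006089 = 0.6089%.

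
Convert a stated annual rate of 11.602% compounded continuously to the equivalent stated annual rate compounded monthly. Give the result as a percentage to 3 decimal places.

EAR under continuous compounding: e^0.11602 − 1 = 0.123018.
Solve (1 + r/12)^12 = 1.123018: r/12 = 1.123018^(1/12) − 1 = 0.009715, so r = 0.116583 = 11.658%.

11.658%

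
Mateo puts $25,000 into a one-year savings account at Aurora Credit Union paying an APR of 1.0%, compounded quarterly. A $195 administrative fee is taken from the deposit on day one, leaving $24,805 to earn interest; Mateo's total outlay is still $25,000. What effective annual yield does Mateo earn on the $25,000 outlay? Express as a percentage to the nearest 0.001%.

0.216%

Value after one year: 24,805 × (1 + 0.010/4)^4 = 24,805 × 1.010038 = $25,053.98.
Effective yield on the $25,000 outlay: 25,053.98 / 25,000 − 1 = 0.002159 = 0.216%.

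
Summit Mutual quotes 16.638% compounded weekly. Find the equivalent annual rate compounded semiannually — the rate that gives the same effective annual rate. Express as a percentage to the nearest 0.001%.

EAR = (1 + 0.16638/52)^52 − 1 = 0.180708.
Solve (1 + r/2)^2 = 1.180708: r/2 = 1.180708^(1/2) − 1 = 0.086604, so r = 0.173208 = 17.321%.

17.321%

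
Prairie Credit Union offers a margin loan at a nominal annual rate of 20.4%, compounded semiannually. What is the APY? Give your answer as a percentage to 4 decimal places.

EAR = (1 + 0.204/2)^2 − 1.
= (1 + 0.102000)^2 − 1 = 1.214404 − 1 = 21.4404%.

21.4404%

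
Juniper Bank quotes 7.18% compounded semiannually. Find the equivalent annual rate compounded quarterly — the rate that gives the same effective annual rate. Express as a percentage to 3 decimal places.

7.117%

EAR = (1 + 0.0718/2)^2 − 1 = 0.073089.
Solve (1 + r/4)^4 = 1.073089: r/4 = 1.073089^(1/4) − 1 = 0.017792, so r = 0.071167 = 7.117%.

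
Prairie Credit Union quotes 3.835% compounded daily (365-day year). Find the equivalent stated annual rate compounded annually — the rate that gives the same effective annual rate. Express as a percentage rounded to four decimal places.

EAR = (1 + 0.03835/365)^365 − 1 = 0.039093.
Compounded annually, the equivalent nominal rate is the EAR itself: 3.9093%.

3.9093%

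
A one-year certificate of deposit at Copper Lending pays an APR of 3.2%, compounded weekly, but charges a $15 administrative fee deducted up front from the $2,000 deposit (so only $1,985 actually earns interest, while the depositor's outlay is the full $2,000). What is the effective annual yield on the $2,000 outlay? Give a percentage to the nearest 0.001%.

Value after one year: 1,985 × (1 + 0.032/52)^52 = 1,985 × 1.032507 = $2,049.53.
Effective yield on the $2,000 outlay: 2,049.53 / 2,000 − 1 = 0.024764 = 2.476%.

2.476%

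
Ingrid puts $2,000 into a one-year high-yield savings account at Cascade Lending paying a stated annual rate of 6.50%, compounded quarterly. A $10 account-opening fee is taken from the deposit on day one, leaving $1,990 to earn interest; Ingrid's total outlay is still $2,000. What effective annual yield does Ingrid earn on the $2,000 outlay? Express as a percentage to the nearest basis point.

Value after one year: 1,990 × (1 + 0.0650/4)^4 = 1,990 × 1.066602 = $2,122.54.
Effective yield on the $2,000 outlay: 2,122.54 / 2,000 − 1 = 0.061269 = 6.13%.

6.13%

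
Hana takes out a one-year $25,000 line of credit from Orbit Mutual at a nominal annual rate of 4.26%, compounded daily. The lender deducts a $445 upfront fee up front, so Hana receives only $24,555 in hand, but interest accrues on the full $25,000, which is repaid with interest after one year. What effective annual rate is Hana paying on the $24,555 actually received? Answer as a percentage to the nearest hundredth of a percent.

6.24%

Amount owed after one year: 25,000 × (1 + 0.0426/365)^365 = 25,000 × 1.043518 = $26,087.95.
Effective rate on net proceeds: 26,087.95 / 24,555 − 1 = 0.062429 = 6.24%.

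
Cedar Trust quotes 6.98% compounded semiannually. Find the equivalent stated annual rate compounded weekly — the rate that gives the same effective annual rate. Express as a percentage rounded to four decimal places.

EAR = (1 + 0.0698/2)^2 − 1 = 0.071018.
Solve (1 + r/52)^52 = 1.071018: r/52 = 1.071018^(1/52) − 1 = 0.001320, so r = 0.068655 = 6.8655%.

6.8655%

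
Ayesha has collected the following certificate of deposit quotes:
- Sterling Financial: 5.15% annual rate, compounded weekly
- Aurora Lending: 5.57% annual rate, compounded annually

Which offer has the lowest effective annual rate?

Sterling Financial: (1 + 0.0515/52)^52 − 1 = 5.282%
Aurora Lending: compounded annually, EAR = 5.570%
The lowest effective annual rate is Sterling Financial at 5.282%.

Sterling Financial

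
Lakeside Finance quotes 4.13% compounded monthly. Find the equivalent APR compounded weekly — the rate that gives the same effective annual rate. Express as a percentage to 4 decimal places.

EAR = (1 + 0.0413/12)^12 − 1 = 0.042091.
Solve (1 + r/52)^52 = 1.042091: r/52 = 1.042091^(1/52) − 1 = 0.000793, so r = 0.041245 = 4.1245%.

4.1245%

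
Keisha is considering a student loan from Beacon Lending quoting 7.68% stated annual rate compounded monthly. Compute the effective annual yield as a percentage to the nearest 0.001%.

7.956%

EAR = (1 + 0.0768/12)^12 − 1.
= 1.079562 − 1 = 7.956%.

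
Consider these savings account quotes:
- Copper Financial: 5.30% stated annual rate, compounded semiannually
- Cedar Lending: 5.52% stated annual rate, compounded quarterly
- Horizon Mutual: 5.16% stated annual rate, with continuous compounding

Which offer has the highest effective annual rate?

Cedar Lending

Copper Financial: (1 + 0.0530/2)^2 − 1 = 5.370%
Cedar Lending: (1 + 0.0552/4)^4 − 1 = 5.635%
Horizon Mutual: e^0.0516 − 1 = 5.295%
The highest effective annual rate is Cedar Lending at 5.635%.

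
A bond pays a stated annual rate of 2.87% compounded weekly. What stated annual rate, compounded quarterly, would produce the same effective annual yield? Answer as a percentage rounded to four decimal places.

EAR = (1 + 0.0287/52)^52 − 1 = 0.029108.
Solve (1 + r/4)^4 = 1.029108: r/4 = 1.029108^(1/4) − 1 = 0.007199, so r = 0.028795 = 2.8795%.

2.8795%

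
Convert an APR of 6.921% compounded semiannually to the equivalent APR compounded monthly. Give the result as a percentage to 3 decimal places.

EAR = (1 + 0.06921/2)^2 − 1 = 0.070408.
Solve (1 + r/12)^12 = 1.070408: r/12 = 1.070408^(1/12) − 1 = 0.005686, so r = 0.068233 = 6.823%.

6.823%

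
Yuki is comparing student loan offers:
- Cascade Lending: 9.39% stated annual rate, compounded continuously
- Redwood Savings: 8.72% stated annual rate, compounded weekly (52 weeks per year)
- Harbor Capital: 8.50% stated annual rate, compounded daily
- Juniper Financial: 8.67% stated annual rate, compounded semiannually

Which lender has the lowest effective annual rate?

Cascade Lending: e^0.0939 − 1 = 9.845%
Redwood Savings: (1 + 0.0872/52)^52 − 1 = 9.104%
Harbor Capital: (1 + 0.0850/365)^365 − 1 = 8.871%
Juniper Financial: (1 + 0.0867/2)^2 − 1 = 8.858%
The lowest effective annual rate is Juniper Financial at 8.858%.

Juniper Financial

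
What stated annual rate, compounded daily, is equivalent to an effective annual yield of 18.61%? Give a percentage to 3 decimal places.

17.071%

(1 + r/365)^365 − 1 = 0.1861, so 1 + r/365 = 1.1861^(1/365).
r/365 = 0.000468, so r = 0.170711 = 17.071%.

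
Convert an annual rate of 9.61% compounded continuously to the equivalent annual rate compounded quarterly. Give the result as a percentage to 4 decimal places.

9.7264%

EAR under continuous compounding: e^0.0961 − 1 = 0.100869.
Solve (1 + r/4)^4 = 1.100869: r/4 = 1.100869^(1/4) − 1 = 0.024316, so r = 0.097264 = 9.7264%.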